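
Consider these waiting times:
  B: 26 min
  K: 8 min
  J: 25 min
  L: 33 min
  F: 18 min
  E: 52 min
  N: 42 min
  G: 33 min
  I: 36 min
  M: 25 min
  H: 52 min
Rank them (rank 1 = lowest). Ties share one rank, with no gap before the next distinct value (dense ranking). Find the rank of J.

3

Sorted (ascending): 8, 18, 25, 25, 26, 33, 33, 36, 42, 52, 52
The 2 values of 25 share dense rank 3.
The 2 values of 33 share dense rank 5.
The 2 values of 52 share dense rank 8.
Remaining distinct values take the next consecutive integers.
J has value 25 min → rank 3.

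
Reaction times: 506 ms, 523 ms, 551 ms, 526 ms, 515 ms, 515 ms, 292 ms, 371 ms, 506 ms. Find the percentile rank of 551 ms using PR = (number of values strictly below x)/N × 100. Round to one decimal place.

88.9

N = 9.
Strictly below 551: 8. Equal to 551: 1.
PR = 8/9 × 100 = 88.9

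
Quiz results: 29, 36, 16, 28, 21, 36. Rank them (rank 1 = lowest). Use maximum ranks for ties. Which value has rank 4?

Sorted (ascending): 16, 21, 28, 29, 36, 36
The 2 values of 36 occupy positions 5–6 → each gets rank 6.
Rank 4 → value 29.

29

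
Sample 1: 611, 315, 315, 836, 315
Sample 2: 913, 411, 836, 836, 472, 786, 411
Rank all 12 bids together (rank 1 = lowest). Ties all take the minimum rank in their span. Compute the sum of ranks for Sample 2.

Sorted (ascending): 315, 315, 315, 411, 411, 472, 611, 786, 836, 836, 836, 913
The 3 values of 315 occupy positions 1–3 → each gets rank 1.
The 2 values of 411 occupy positions 4–5 → each gets rank 4.
The 3 values of 836 occupy positions 9–11 → each gets rank 9.
Sample 2 values → pooled ranks: 913→12, 411→4, 836→9, 836→9, 472→6, 786→8, 411→4
Rank sum = 12 + 4 + 9 + 9 + 6 + 8 + 4 = 52

52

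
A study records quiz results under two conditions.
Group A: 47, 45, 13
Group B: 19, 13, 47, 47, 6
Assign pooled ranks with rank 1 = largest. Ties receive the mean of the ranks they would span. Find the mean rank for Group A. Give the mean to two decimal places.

4.17

Sorted (descending): 47, 47, 47, 45, 19, 13, 13, 6
The 3 values of 47 occupy positions 1–3 → average rank 2.
The 2 values of 13 occupy positions 6–7 → average rank (6+7)/2 = 6.5.
Group A values → pooled ranks: 47→2, 45→4, 13→6.5
Mean rank = (2 + 4 + 6.5) / 3 = 4.17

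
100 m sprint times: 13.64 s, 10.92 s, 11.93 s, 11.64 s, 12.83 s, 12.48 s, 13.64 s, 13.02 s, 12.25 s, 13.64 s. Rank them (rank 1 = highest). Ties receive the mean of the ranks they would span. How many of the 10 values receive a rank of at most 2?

Sorted (descending): 13.64, 13.64, 13.64, 13.02, 12.83, 12.48, 12.25, 11.93, 11.64, 10.92
The 3 values of 13.64 occupy positions 1–3 → average rank 2.
Ranks ≤ 2: {2, 2, 2} → 3 values.

3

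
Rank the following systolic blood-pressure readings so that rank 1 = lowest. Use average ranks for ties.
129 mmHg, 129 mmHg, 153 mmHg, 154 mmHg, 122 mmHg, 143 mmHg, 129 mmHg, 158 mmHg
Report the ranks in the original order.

Sorted (ascending): 122, 129, 129, 129, 143, 153, 154, 158
The 3 values of 129 occupy positions 2–4 → average rank 3.

3, 3, 6, 7, 1, 5, 3, 8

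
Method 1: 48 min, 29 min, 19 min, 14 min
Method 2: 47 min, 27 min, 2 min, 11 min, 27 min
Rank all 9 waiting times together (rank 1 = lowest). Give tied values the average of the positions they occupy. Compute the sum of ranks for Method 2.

Sorted (ascending): 2, 11, 14, 19, 27, 27, 29, 47, 48
The 2 values of 27 occupy positions 5–6 → average rank (5+6)/2 = 5.5.
Method 2 values → pooled ranks: 47→8, 27→5.5, 2→1, 11→2, 27→5.5
Rank sum = 8 + 5.5 + 1 + 2 + 5.5 = 22

22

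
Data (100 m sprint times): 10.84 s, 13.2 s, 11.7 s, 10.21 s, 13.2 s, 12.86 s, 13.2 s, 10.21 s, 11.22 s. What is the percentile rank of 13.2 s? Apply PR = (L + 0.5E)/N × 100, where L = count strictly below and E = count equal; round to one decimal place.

83.3

N = 9.
Strictly below 13.2: 6. Equal to 13.2: 3.
PR = (6 + 0.5·3)/9 × 100 = 83.3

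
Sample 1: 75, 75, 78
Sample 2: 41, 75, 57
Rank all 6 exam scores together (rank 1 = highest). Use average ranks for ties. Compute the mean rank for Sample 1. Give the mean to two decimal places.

Sorted (descending): 78, 75, 75, 75, 57, 41
The 3 values of 75 occupy positions 2–4 → average rank 3.
Sample 1 values → pooled ranks: 75→3, 75→3, 78→1
Mean rank = (3 + 3 + 1) / 3 = 2.33

2.33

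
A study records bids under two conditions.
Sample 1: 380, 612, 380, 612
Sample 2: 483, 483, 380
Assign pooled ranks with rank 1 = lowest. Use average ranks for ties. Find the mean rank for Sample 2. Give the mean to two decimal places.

Sorted (ascending): 380, 380, 380, 483, 483, 612, 612
The 3 values of 380 occupy positions 1–3 → average rank 2.
The 2 values of 483 occupy positions 4–5 → average rank (4+5)/2 = 4.5.
The 2 values of 612 occupy positions 6–7 → average rank (6+7)/2 = 6.5.
Sample 2 values → pooled ranks: 483→4.5, 483→4.5, 380→2
Mean rank = (4.5 + 4.5 + 2) / 3 = 3.67

3.67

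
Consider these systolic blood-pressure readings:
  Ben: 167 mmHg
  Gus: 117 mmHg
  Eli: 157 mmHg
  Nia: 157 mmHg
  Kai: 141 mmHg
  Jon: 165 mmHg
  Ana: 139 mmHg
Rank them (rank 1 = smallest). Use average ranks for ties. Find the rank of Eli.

4.5

Sorted (ascending): 117, 139, 141, 157, 157, 165, 167
The 2 values of 157 occupy positions 4–5 → average rank (4+5)/2 = 4.5.
Eli has value 157 mmHg → rank 4.5.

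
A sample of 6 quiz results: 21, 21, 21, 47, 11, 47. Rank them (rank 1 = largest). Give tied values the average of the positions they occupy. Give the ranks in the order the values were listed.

Sorted (descending): 47, 47, 21, 21, 21, 11
The 2 values of 47 occupy positions 1–2 → average rank (1+2)/2 = 1.5.
The 3 values of 21 occupy positions 3–5 → average rank 4.

4, 4, 4, 1.5, 6, 1.5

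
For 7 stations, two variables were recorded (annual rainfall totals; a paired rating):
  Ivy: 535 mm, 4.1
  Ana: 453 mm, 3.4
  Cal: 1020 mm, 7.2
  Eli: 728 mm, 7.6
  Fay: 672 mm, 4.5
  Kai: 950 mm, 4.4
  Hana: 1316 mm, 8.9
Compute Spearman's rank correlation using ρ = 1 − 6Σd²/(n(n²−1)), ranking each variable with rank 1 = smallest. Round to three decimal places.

0.821

Ranks of variable 1: 2, 1, 6, 4, 3, 5, 7
Ranks of variable 2: 2, 1, 5, 6, 4, 3, 7
d = r₁ − r₂: 0, 0, 1, -2, -1, 2, 0
d²: 0, 0, 1, 4, 1, 4, 0; Σd² = 10
ρ = 1 − 6·10/(7·48) = 1 − 60/336 = 0.821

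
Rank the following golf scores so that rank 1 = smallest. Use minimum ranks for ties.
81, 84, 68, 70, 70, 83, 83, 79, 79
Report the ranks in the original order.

Sorted (ascending): 68, 70, 70, 79, 79, 81, 83, 83, 84
The 2 values of 70 occupy positions 2–3 → each gets rank 2.
The 2 values of 79 occupy positions 4–5 → each gets rank 4.
The 2 values of 83 occupy positions 7–8 → each gets rank 7.

6, 9, 1, 2, 2, 7, 7, 4, 4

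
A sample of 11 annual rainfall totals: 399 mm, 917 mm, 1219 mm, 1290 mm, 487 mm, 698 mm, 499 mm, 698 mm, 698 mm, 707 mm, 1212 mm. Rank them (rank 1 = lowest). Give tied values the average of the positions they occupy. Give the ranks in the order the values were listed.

1, 8, 10, 11, 2, 5, 3, 5, 5, 7, 9

Sorted (ascending): 399, 487, 499, 698, 698, 698, 707, 917, 1212, 1219, 1290
The 3 values of 698 occupy positions 4–6 → average rank 5.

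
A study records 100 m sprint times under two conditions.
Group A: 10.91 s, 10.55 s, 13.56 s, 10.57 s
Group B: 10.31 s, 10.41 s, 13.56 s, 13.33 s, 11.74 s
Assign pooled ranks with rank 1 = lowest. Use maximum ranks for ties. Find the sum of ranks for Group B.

Sorted (ascending): 10.31, 10.41, 10.55, 10.57, 10.91, 11.74, 13.33, 13.56, 13.56
The 2 values of 13.56 occupy positions 8–9 → each gets rank 9.
Group B values → pooled ranks: 10.31→1, 10.41→2, 13.56→9, 13.33→7, 11.74→6
Rank sum = 1 + 2 + 9 + 7 + 6 = 25

25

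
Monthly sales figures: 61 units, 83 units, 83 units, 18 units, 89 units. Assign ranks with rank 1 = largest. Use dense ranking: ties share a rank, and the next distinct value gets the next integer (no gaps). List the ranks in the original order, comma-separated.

Sorted (descending): 89, 83, 83, 61, 18
The 2 values of 83 share dense rank 2.
Remaining distinct values take the next consecutive integers.

3, 2, 2, 4, 1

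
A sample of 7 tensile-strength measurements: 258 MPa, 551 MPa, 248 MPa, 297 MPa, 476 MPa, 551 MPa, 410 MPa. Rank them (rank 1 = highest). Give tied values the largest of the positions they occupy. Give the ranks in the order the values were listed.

6, 2, 7, 5, 3, 2, 4

Sorted (descending): 551, 551, 476, 410, 297, 258, 248
The 2 values of 551 occupy positions 1–2 → each gets rank 2.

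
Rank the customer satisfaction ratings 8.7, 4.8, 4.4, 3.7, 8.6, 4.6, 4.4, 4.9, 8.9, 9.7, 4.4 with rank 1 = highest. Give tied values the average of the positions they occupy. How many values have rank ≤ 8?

7

Sorted (descending): 9.7, 8.9, 8.7, 8.6, 4.9, 4.8, 4.6, 4.4, 4.4, 4.4, 3.7
The 3 values of 4.4 occupy positions 8–10 → average rank 9.
Ranks ≤ 8: {1, 2, 3, 4, 5, 6, 7} → 7 values.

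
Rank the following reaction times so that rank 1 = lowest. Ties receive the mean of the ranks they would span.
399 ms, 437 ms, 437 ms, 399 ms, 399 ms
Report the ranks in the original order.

Sorted (ascending): 399, 399, 399, 437, 437
The 3 values of 399 occupy positions 1–3 → average rank 2.
The 2 values of 437 occupy positions 4–5 → average rank (4+5)/2 = 4.5.

2, 4.5, 4.5, 2, 2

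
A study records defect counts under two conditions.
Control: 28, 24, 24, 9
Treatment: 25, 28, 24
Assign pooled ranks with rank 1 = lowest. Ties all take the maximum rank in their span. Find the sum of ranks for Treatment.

16

Sorted (ascending): 9, 24, 24, 24, 25, 28, 28
The 3 values of 24 occupy positions 2–4 → each gets rank 4.
The 2 values of 28 occupy positions 6–7 → each gets rank 7.
Treatment values → pooled ranks: 25→5, 28→7, 24→4
Rank sum = 5 + 7 + 4 = 16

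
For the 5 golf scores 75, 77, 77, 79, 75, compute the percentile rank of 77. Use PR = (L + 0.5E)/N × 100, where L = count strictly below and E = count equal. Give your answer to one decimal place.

60.0

N = 5.
Strictly below 77: 2. Equal to 77: 2.
PR = (2 + 0.5·2)/5 × 100 = 60.0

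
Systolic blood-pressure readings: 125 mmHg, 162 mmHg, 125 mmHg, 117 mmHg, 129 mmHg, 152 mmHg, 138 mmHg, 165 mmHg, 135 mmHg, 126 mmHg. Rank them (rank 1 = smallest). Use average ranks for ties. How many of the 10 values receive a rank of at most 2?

1

Sorted (ascending): 117, 125, 125, 126, 129, 135, 138, 152, 162, 165
The 2 values of 125 occupy positions 2–3 → average rank (2+3)/2 = 2.5.
Ranks ≤ 2: {1} → 1 value.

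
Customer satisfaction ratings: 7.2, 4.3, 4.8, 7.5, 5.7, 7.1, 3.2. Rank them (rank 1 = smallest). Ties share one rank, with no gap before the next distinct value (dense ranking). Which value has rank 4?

5.7

Sorted (ascending): 3.2, 4.3, 4.8, 5.7, 7.1, 7.2, 7.5
No ties — each value takes its position as its rank.
Rank 4 → value 5.7.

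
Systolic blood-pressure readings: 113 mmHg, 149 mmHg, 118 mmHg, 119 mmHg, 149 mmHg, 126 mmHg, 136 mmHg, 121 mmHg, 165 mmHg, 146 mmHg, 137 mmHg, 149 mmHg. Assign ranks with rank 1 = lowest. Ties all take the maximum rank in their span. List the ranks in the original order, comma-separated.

1, 11, 2, 3, 11, 5, 6, 4, 12, 8, 7, 11

Sorted (ascending): 113, 118, 119, 121, 126, 136, 137, 146, 149, 149, 149, 165
The 3 values of 149 occupy positions 9–11 → each gets rank 11.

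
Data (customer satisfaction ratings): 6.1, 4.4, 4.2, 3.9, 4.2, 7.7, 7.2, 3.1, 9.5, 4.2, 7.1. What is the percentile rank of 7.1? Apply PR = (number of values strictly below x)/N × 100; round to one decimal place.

N = 11.
Strictly below 7.1: 7. Equal to 7.1: 1.
PR = 7/11 × 100 = 63.6

63.6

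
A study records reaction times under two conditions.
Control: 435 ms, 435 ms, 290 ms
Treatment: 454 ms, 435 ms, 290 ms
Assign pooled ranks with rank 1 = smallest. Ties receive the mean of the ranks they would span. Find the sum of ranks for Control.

Sorted (ascending): 290, 290, 435, 435, 435, 454
The 2 values of 290 occupy positions 1–2 → average rank (1+2)/2 = 1.5.
The 3 values of 435 occupy positions 3–5 → average rank 4.
Control values → pooled ranks: 435→4, 435→4, 290→1.5
Rank sum = 4 + 4 + 1.5 = 9.5

9.5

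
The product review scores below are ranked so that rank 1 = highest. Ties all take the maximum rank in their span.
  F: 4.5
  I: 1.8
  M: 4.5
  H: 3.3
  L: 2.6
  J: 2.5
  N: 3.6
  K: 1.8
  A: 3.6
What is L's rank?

6

Sorted (descending): 4.5, 4.5, 3.6, 3.6, 3.3, 2.6, 2.5, 1.8, 1.8
The 2 values of 4.5 occupy positions 1–2 → each gets rank 2.
The 2 values of 3.6 occupy positions 3–4 → each gets rank 4.
The 2 values of 1.8 occupy positions 8–9 → each gets rank 9.
L has value 2.6 → rank 6.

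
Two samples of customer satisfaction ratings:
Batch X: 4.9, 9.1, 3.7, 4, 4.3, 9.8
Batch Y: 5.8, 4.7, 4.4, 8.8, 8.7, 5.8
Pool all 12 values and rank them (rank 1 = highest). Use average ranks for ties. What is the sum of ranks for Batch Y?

35

Sorted (descending): 9.8, 9.1, 8.8, 8.7, 5.8, 5.8, 4.9, 4.7, 4.4, 4.3, 4, 3.7
The 2 values of 5.8 occupy positions 5–6 → average rank (5+6)/2 = 5.5.
Batch Y values → pooled ranks: 5.8→5.5, 4.7→8, 4.4→9, 8.8→3, 8.7→4, 5.8→5.5
Rank sum = 5.5 + 8 + 9 + 3 + 4 + 5.5 = 35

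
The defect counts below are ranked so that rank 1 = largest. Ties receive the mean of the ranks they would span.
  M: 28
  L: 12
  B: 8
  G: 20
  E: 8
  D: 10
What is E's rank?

5.5

Sorted (descending): 28, 20, 12, 10, 8, 8
The 2 values of 8 occupy positions 5–6 → average rank (5+6)/2 = 5.5.
E has value 8 → rank 5.5.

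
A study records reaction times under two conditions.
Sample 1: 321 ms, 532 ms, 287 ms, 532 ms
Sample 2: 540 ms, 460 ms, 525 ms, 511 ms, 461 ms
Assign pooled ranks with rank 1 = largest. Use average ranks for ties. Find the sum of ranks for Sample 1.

22

Sorted (descending): 540, 532, 532, 525, 511, 461, 460, 321, 287
The 2 values of 532 occupy positions 2–3 → average rank (2+3)/2 = 2.5.
Sample 1 values → pooled ranks: 321→8, 532→2.5, 287→9, 532→2.5
Rank sum = 8 + 2.5 + 9 + 2.5 = 22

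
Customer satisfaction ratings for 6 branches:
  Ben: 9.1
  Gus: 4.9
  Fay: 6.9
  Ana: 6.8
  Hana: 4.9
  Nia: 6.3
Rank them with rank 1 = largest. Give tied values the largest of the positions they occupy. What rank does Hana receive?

6

Sorted (descending): 9.1, 6.9, 6.8, 6.3, 4.9, 4.9
The 2 values of 4.9 occupy positions 5–6 → each gets rank 6.
Hana has value 4.9 → rank 6.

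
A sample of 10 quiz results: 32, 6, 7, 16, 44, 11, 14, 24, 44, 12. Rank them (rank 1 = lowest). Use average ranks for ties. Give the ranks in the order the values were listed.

Sorted (ascending): 6, 7, 11, 12, 14, 16, 24, 32, 44, 44
The 2 values of 44 occupy positions 9–10 → average rank (9+10)/2 = 9.5.

8, 1, 2, 6, 9.5, 3, 5, 7, 9.5, 4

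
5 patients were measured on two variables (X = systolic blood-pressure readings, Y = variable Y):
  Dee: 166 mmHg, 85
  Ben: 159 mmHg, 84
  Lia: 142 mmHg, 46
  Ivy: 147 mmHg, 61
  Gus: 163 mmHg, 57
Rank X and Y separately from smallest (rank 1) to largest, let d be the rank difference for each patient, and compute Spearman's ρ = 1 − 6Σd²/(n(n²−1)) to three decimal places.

0.700

Ranks of variable 1: 5, 3, 1, 2, 4
Ranks of variable 2: 5, 4, 1, 3, 2
d = r₁ − r₂: 0, -1, 0, -1, 2
d²: 0, 1, 0, 1, 4; Σd² = 6
ρ = 1 − 6·6/(5·24) = 1 − 36/120 = 0.700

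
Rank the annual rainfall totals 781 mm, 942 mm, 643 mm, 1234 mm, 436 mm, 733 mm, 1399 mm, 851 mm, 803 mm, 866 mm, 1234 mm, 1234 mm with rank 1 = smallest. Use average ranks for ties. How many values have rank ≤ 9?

8

Sorted (ascending): 436, 643, 733, 781, 803, 851, 866, 942, 1234, 1234, 1234, 1399
The 3 values of 1234 occupy positions 9–11 → average rank 10.
Ranks ≤ 9: {1, 2, 3, 4, 5, 6, 7, 8} → 8 values.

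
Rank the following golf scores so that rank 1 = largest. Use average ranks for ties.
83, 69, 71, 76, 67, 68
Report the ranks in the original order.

1, 4, 3, 2, 6, 5

Sorted (descending): 83, 76, 71, 69, 68, 67
No ties — each value takes its position as its rank.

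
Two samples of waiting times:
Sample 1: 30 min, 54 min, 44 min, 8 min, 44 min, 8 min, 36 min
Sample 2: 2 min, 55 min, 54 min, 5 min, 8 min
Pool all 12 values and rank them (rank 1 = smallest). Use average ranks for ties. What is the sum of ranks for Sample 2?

Sorted (ascending): 2, 5, 8, 8, 8, 30, 36, 44, 44, 54, 54, 55
The 3 values of 8 occupy positions 3–5 → average rank 4.
The 2 values of 44 occupy positions 8–9 → average rank (8+9)/2 = 8.5.
The 2 values of 54 occupy positions 10–11 → average rank (10+11)/2 = 10.5.
Sample 2 values → pooled ranks: 2→1, 55→12, 54→10.5, 5→2, 8→4
Rank sum = 1 + 12 + 10.5 + 2 + 4 = 29.5

29.5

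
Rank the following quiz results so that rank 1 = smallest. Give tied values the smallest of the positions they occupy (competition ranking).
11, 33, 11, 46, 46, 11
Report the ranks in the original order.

1, 4, 1, 5, 5, 1

Sorted (ascending): 11, 11, 11, 33, 46, 46
The 3 values of 11 occupy positions 1–3 → each gets rank 1.
The 2 values of 46 occupy positions 5–6 → each gets rank 5.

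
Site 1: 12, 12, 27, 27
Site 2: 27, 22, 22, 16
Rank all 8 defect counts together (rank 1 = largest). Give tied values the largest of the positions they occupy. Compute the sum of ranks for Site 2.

Sorted (descending): 27, 27, 27, 22, 22, 16, 12, 12
The 3 values of 27 occupy positions 1–3 → each gets rank 3.
The 2 values of 22 occupy positions 4–5 → each gets rank 5.
The 2 values of 12 occupy positions 7–8 → each gets rank 8.
Site 2 values → pooled ranks: 27→3, 22→5, 22→5, 16→6
Rank sum = 3 + 5 + 5 + 6 = 19

19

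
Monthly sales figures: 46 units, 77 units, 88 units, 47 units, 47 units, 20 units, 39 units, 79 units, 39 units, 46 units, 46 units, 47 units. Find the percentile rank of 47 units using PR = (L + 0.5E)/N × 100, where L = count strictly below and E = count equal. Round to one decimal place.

N = 12.
Strictly below 47: 6. Equal to 47: 3.
PR = (6 + 0.5·3)/12 × 100 = 62.5

62.5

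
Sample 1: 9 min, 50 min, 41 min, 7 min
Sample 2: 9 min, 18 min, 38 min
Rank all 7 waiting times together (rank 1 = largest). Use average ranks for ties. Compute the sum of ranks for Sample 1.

15.5

Sorted (descending): 50, 41, 38, 18, 9, 9, 7
The 2 values of 9 occupy positions 5–6 → average rank (5+6)/2 = 5.5.
Sample 1 values → pooled ranks: 9→5.5, 50→1, 41→2, 7→7
Rank sum = 5.5 + 1 + 2 + 7 = 15.5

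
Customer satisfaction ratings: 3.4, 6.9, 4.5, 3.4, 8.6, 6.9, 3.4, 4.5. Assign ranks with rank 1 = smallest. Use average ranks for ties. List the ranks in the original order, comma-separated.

2, 6.5, 4.5, 2, 8, 6.5, 2, 4.5

Sorted (ascending): 3.4, 3.4, 3.4, 4.5, 4.5, 6.9, 6.9, 8.6
The 3 values of 3.4 occupy positions 1–3 → average rank 2.
The 2 values of 4.5 occupy positions 4–5 → average rank (4+5)/2 = 4.5.
The 2 values of 6.9 occupy positions 6–7 → average rank (6+7)/2 = 6.5.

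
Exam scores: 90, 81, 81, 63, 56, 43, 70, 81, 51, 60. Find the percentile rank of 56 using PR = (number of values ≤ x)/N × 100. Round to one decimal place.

30.0

N = 10.
Strictly below 56: 2. Equal to 56: 1.
PR = 3/10 × 100 = 30.0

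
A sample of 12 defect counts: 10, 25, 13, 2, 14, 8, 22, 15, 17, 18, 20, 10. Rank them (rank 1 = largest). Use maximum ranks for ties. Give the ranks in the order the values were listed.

10, 1, 8, 12, 7, 11, 2, 6, 5, 4, 3, 10

Sorted (descending): 25, 22, 20, 18, 17, 15, 14, 13, 10, 10, 8, 2
The 2 values of 10 occupy positions 9–10 → each gets rank 10.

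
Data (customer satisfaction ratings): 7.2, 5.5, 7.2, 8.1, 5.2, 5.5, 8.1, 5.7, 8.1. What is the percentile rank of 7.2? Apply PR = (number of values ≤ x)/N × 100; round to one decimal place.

N = 9.
Strictly below 7.2: 4. Equal to 7.2: 2.
PR = 6/9 × 100 = 66.7

66.7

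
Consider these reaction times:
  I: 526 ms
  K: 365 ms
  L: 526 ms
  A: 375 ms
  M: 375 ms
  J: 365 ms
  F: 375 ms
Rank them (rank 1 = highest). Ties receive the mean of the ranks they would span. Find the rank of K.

6.5

Sorted (descending): 526, 526, 375, 375, 375, 365, 365
The 2 values of 526 occupy positions 1–2 → average rank (1+2)/2 = 1.5.
The 3 values of 375 occupy positions 3–5 → average rank 4.
The 2 values of 365 occupy positions 6–7 → average rank (6+7)/2 = 6.5.
K has value 365 ms → rank 6.5.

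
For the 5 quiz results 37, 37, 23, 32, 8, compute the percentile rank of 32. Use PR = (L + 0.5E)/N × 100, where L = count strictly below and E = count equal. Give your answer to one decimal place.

50.0

N = 5.
Strictly below 32: 2. Equal to 32: 1.
PR = (2 + 0.5·1)/5 × 100 = 50.0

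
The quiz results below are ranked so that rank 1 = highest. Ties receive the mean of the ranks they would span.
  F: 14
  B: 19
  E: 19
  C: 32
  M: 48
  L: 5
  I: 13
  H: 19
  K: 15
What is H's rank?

Sorted (descending): 48, 32, 19, 19, 19, 15, 14, 13, 5
The 3 values of 19 occupy positions 3–5 → average rank 4.
H has value 19 → rank 4.

4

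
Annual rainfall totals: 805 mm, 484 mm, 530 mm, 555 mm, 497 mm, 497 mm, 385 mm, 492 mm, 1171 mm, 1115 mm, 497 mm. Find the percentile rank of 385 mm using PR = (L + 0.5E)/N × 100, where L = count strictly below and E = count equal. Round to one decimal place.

4.5

N = 11.
Strictly below 385: 0. Equal to 385: 1.
PR = (0 + 0.5·1)/11 × 100 = 4.5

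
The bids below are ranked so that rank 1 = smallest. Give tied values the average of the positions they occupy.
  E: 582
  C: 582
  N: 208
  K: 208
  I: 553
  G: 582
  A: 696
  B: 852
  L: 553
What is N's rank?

Sorted (ascending): 208, 208, 553, 553, 582, 582, 582, 696, 852
The 2 values of 208 occupy positions 1–2 → average rank (1+2)/2 = 1.5.
The 2 values of 553 occupy positions 3–4 → average rank (3+4)/2 = 3.5.
The 3 values of 582 occupy positions 5–7 → average rank 6.
N has value 208 → rank 1.5.

1.5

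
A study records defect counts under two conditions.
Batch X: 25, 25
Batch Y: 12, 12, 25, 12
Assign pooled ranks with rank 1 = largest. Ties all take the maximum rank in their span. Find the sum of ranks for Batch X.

6

Sorted (descending): 25, 25, 25, 12, 12, 12
The 3 values of 25 occupy positions 1–3 → each gets rank 3.
The 3 values of 12 occupy positions 4–6 → each gets rank 6.
Batch X values → pooled ranks: 25→3, 25→3
Rank sum = 3 + 3 = 6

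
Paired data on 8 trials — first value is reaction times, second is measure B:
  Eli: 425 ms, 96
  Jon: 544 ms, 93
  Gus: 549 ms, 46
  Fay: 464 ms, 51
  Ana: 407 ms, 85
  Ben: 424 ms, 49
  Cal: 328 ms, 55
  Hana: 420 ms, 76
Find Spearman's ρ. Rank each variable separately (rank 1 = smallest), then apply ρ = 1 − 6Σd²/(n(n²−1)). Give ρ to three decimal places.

-0.190

Ranks of variable 1: 5, 7, 8, 6, 2, 4, 1, 3
Ranks of variable 2: 8, 7, 1, 3, 6, 2, 4, 5
d = r₁ − r₂: -3, 0, 7, 3, -4, 2, -3, -2
d²: 9, 0, 49, 9, 16, 4, 9, 4; Σd² = 100
ρ = 1 − 6·100/(8·63) = 1 − 600/504 = -0.190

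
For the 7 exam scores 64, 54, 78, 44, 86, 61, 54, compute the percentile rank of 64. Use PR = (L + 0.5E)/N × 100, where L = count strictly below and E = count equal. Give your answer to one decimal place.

64.3

N = 7.
Strictly below 64: 4. Equal to 64: 1.
PR = (4 + 0.5·1)/7 × 100 = 64.3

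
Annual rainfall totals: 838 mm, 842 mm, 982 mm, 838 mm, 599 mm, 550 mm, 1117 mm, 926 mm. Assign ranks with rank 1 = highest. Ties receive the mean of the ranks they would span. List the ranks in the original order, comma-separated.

5.5, 4, 2, 5.5, 7, 8, 1, 3

Sorted (descending): 1117, 982, 926, 842, 838, 838, 599, 550
The 2 values of 838 occupy positions 5–6 → average rank (5+6)/2 = 5.5.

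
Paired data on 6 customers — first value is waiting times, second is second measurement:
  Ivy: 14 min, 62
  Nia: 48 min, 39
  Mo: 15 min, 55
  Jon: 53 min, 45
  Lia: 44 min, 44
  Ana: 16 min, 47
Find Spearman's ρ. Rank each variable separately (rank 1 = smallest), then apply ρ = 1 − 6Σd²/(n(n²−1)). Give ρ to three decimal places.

-0.829

Ranks of variable 1: 1, 5, 2, 6, 4, 3
Ranks of variable 2: 6, 1, 5, 3, 2, 4
d = r₁ − r₂: -5, 4, -3, 3, 2, -1
d²: 25, 16, 9, 9, 4, 1; Σd² = 64
ρ = 1 − 6·64/(6·35) = 1 − 384/210 = -0.829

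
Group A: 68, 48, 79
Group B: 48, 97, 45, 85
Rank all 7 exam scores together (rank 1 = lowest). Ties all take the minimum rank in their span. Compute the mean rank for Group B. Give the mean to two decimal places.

4.00

Sorted (ascending): 45, 48, 48, 68, 79, 85, 97
The 2 values of 48 occupy positions 2–3 → each gets rank 2.
Group B values → pooled ranks: 48→2, 97→7, 45→1, 85→6
Mean rank = (2 + 7 + 1 + 6) / 4 = 4.00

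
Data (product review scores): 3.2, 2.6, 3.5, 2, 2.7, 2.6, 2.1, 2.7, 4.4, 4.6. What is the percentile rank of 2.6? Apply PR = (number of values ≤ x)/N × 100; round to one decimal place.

40.0

N = 10.
Strictly below 2.6: 2. Equal to 2.6: 2.
PR = 4/10 × 100 = 40.0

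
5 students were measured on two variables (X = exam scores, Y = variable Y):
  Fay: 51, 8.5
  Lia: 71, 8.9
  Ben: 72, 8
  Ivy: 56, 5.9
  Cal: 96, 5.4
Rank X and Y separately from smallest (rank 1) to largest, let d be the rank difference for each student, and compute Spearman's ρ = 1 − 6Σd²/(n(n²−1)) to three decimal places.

-0.500

Ranks of variable 1: 1, 3, 4, 2, 5
Ranks of variable 2: 4, 5, 3, 2, 1
d = r₁ − r₂: -3, -2, 1, 0, 4
d²: 9, 4, 1, 0, 16; Σd² = 30
ρ = 1 − 6·30/(5·24) = 1 − 180/120 = -0.500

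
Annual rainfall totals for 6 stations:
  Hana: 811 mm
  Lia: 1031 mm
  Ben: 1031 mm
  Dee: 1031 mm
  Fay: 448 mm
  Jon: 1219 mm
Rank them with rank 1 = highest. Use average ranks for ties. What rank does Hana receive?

Sorted (descending): 1219, 1031, 1031, 1031, 811, 448
The 3 values of 1031 occupy positions 2–4 → average rank 3.
Hana has value 811 mm → rank 5.

5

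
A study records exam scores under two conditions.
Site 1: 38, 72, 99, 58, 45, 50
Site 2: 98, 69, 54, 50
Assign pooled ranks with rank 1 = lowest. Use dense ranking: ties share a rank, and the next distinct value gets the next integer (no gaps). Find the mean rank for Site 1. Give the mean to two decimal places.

Sorted (ascending): 38, 45, 50, 50, 54, 58, 69, 72, 98, 99
The 2 values of 50 share dense rank 3.
Remaining distinct values take the next consecutive integers.
Site 1 values → pooled ranks: 38→1, 72→7, 99→9, 58→5, 45→2, 50→3
Mean rank = (1 + 7 + 9 + 5 + 2 + 3) / 6 = 4.50

4.50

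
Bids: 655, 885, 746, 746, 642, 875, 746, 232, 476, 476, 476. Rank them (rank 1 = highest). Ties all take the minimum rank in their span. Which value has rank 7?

Sorted (descending): 885, 875, 746, 746, 746, 655, 642, 476, 476, 476, 232
The 3 values of 746 occupy positions 3–5 → each gets rank 3.
The 3 values of 476 occupy positions 8–10 → each gets rank 8.
Rank 7 → value 642.

642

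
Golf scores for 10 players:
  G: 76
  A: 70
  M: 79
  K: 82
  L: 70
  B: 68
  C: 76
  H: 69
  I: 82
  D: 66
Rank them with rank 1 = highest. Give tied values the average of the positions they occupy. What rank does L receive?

6.5

Sorted (descending): 82, 82, 79, 76, 76, 70, 70, 69, 68, 66
The 2 values of 82 occupy positions 1–2 → average rank (1+2)/2 = 1.5.
The 2 values of 76 occupy positions 4–5 → average rank (4+5)/2 = 4.5.
The 2 values of 70 occupy positions 6–7 → average rank (6+7)/2 = 6.5.
L has value 70 → rank 6.5.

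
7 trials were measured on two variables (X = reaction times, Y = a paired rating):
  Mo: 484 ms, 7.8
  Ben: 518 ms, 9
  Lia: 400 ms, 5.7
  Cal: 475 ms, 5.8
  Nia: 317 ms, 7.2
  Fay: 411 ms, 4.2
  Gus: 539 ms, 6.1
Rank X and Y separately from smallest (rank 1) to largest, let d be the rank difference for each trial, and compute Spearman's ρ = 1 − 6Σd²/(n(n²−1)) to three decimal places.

Ranks of variable 1: 5, 6, 2, 4, 1, 3, 7
Ranks of variable 2: 6, 7, 2, 3, 5, 1, 4
d = r₁ − r₂: -1, -1, 0, 1, -4, 2, 3
d²: 1, 1, 0, 1, 16, 4, 9; Σd² = 32
ρ = 1 − 6·32/(7·48) = 1 − 192/336 = 0.429

0.429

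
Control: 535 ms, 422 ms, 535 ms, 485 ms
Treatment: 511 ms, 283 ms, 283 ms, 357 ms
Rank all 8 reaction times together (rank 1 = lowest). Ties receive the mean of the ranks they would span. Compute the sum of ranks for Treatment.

Sorted (ascending): 283, 283, 357, 422, 485, 511, 535, 535
The 2 values of 283 occupy positions 1–2 → average rank (1+2)/2 = 1.5.
The 2 values of 535 occupy positions 7–8 → average rank (7+8)/2 = 7.5.
Treatment values → pooled ranks: 511→6, 283→1.5, 283→1.5, 357→3
Rank sum = 6 + 1.5 + 1.5 + 3 = 12

12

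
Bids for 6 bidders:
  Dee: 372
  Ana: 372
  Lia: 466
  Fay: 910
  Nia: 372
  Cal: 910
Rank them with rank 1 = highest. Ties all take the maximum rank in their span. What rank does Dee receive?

6

Sorted (descending): 910, 910, 466, 372, 372, 372
The 2 values of 910 occupy positions 1–2 → each gets rank 2.
The 3 values of 372 occupy positions 4–6 → each gets rank 6.
Dee has value 372 → rank 6.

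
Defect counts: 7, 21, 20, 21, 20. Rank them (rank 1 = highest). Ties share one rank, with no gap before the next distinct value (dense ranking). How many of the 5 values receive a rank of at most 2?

Sorted (descending): 21, 21, 20, 20, 7
The 2 values of 21 share dense rank 1.
The 2 values of 20 share dense rank 2.
Remaining distinct values take the next consecutive integers.
Ranks ≤ 2: {1, 1, 2, 2} → 4 values.

4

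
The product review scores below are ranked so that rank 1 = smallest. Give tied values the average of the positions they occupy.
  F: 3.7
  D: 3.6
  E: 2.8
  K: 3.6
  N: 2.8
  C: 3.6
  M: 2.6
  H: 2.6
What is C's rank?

6

Sorted (ascending): 2.6, 2.6, 2.8, 2.8, 3.6, 3.6, 3.6, 3.7
The 2 values of 2.6 occupy positions 1–2 → average rank (1+2)/2 = 1.5.
The 2 values of 2.8 occupy positions 3–4 → average rank (3+4)/2 = 3.5.
The 3 values of 3.6 occupy positions 5–7 → average rank 6.
C has value 3.6 → rank 6.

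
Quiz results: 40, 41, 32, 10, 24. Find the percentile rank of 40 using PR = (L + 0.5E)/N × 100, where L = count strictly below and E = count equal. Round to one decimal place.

N = 5.
Strictly below 40: 3. Equal to 40: 1.
PR = (3 + 0.5·1)/5 × 100 = 70.0

70.0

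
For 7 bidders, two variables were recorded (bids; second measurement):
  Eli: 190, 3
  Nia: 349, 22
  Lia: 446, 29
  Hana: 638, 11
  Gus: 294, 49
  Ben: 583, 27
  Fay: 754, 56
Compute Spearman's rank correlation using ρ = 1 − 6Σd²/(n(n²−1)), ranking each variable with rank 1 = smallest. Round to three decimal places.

0.393

Ranks of variable 1: 1, 3, 4, 6, 2, 5, 7
Ranks of variable 2: 1, 3, 5, 2, 6, 4, 7
d = r₁ − r₂: 0, 0, -1, 4, -4, 1, 0
d²: 0, 0, 1, 16, 16, 1, 0; Σd² = 34
ρ = 1 − 6·34/(7·48) = 1 − 204/336 = 0.393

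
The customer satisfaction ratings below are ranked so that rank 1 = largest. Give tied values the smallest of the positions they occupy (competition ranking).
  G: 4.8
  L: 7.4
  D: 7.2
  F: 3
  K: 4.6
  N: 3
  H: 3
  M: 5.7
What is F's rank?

6

Sorted (descending): 7.4, 7.2, 5.7, 4.8, 4.6, 3, 3, 3
The 3 values of 3 occupy positions 6–8 → each gets rank 6.
F has value 3 → rank 6.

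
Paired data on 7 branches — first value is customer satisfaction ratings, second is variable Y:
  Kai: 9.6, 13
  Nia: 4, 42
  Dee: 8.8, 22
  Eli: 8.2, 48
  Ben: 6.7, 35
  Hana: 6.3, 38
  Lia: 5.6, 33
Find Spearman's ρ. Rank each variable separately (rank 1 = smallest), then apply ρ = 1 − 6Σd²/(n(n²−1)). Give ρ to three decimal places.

-0.536

Ranks of variable 1: 7, 1, 6, 5, 4, 3, 2
Ranks of variable 2: 1, 6, 2, 7, 4, 5, 3
d = r₁ − r₂: 6, -5, 4, -2, 0, -2, -1
d²: 36, 25, 16, 4, 0, 4, 1; Σd² = 86
ρ = 1 − 6·86/(7·48) = 1 − 516/336 = -0.536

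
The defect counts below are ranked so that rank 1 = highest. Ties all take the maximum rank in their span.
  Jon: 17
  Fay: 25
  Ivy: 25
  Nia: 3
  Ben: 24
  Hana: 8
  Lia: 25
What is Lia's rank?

Sorted (descending): 25, 25, 25, 24, 17, 8, 3
The 3 values of 25 occupy positions 1–3 → each gets rank 3.
Lia has value 25 → rank 3.

3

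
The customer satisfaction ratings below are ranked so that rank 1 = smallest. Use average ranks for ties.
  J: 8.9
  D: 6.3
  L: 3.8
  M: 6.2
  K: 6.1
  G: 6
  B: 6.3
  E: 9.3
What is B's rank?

5.5

Sorted (ascending): 3.8, 6, 6.1, 6.2, 6.3, 6.3, 8.9, 9.3
The 2 values of 6.3 occupy positions 5–6 → average rank (5+6)/2 = 5.5.
B has value 6.3 → rank 5.5.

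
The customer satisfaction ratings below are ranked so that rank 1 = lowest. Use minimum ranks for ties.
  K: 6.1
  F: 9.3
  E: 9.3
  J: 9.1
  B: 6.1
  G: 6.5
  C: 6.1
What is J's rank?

Sorted (ascending): 6.1, 6.1, 6.1, 6.5, 9.1, 9.3, 9.3
The 3 values of 6.1 occupy positions 1–3 → each gets rank 1.
The 2 values of 9.3 occupy positions 6–7 → each gets rank 6.
J has value 9.1 → rank 5.

5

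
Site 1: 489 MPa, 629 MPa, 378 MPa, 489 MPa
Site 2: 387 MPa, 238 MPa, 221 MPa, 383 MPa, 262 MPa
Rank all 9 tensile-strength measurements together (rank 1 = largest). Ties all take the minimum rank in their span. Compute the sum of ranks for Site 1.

11

Sorted (descending): 629, 489, 489, 387, 383, 378, 262, 238, 221
The 2 values of 489 occupy positions 2–3 → each gets rank 2.
Site 1 values → pooled ranks: 489→2, 629→1, 378→6, 489→2
Rank sum = 2 + 1 + 6 + 2 = 11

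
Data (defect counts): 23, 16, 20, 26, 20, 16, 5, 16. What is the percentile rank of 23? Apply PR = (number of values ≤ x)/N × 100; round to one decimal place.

N = 8.
Strictly below 23: 6. Equal to 23: 1.
PR = 7/8 × 100 = 87.5

87.5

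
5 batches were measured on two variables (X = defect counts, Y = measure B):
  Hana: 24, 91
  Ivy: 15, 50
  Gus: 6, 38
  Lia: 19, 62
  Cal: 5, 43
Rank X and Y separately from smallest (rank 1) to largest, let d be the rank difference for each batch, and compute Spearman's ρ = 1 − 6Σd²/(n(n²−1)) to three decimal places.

0.900

Ranks of variable 1: 5, 3, 2, 4, 1
Ranks of variable 2: 5, 3, 1, 4, 2
d = r₁ − r₂: 0, 0, 1, 0, -1
d²: 0, 0, 1, 0, 1; Σd² = 2
ρ = 1 − 6·2/(5·24) = 1 − 12/120 = 0.900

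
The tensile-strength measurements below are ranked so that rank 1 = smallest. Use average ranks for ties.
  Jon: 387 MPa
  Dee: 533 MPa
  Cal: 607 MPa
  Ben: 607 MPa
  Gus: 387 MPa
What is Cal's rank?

4.5

Sorted (ascending): 387, 387, 533, 607, 607
The 2 values of 387 occupy positions 1–2 → average rank (1+2)/2 = 1.5.
The 2 values of 607 occupy positions 4–5 → average rank (4+5)/2 = 4.5.
Cal has value 607 MPa → rank 4.5.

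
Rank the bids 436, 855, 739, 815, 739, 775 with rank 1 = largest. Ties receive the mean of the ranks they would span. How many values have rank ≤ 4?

3

Sorted (descending): 855, 815, 775, 739, 739, 436
The 2 values of 739 occupy positions 4–5 → average rank (4+5)/2 = 4.5.
Ranks ≤ 4: {1, 2, 3} → 3 values.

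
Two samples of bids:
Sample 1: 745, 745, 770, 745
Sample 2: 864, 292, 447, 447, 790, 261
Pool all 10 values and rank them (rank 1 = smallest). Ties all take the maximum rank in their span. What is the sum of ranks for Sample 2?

30

Sorted (ascending): 261, 292, 447, 447, 745, 745, 745, 770, 790, 864
The 2 values of 447 occupy positions 3–4 → each gets rank 4.
The 3 values of 745 occupy positions 5–7 → each gets rank 7.
Sample 2 values → pooled ranks: 864→10, 292→2, 447→4, 447→4, 790→9, 261→1
Rank sum = 10 + 2 + 4 + 4 + 9 + 1 = 30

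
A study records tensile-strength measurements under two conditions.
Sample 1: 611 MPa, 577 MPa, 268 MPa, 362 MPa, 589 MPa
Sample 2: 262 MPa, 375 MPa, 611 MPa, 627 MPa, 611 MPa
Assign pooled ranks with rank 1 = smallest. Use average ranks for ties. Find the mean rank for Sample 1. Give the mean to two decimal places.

4.80

Sorted (ascending): 262, 268, 362, 375, 577, 589, 611, 611, 611, 627
The 3 values of 611 occupy positions 7–9 → average rank 8.
Sample 1 values → pooled ranks: 611→8, 577→5, 268→2, 362→3, 589→6
Mean rank = (8 + 5 + 2 + 3 + 6) / 5 = 4.80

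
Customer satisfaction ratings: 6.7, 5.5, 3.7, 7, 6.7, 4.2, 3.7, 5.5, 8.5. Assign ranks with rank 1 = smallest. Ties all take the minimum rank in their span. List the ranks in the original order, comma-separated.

6, 4, 1, 8, 6, 3, 1, 4, 9

Sorted (ascending): 3.7, 3.7, 4.2, 5.5, 5.5, 6.7, 6.7, 7, 8.5
The 2 values of 3.7 occupy positions 1–2 → each gets rank 1.
The 2 values of 5.5 occupy positions 4–5 → each gets rank 4.
The 2 values of 6.7 occupy positions 6–7 → each gets rank 6.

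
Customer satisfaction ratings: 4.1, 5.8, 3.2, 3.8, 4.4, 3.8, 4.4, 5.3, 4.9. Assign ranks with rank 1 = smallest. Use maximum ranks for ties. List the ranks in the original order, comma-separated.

Sorted (ascending): 3.2, 3.8, 3.8, 4.1, 4.4, 4.4, 4.9, 5.3, 5.8
The 2 values of 3.8 occupy positions 2–3 → each gets rank 3.
The 2 values of 4.4 occupy positions 5–6 → each gets rank 6.

4, 9, 1, 3, 6, 3, 6, 8, 7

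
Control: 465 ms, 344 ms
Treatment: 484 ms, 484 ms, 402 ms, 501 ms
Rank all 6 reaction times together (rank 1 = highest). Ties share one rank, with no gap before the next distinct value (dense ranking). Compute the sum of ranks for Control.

Sorted (descending): 501, 484, 484, 465, 402, 344
The 2 values of 484 share dense rank 2.
Remaining distinct values take the next consecutive integers.
Control values → pooled ranks: 465→3, 344→5
Rank sum = 3 + 5 = 8

8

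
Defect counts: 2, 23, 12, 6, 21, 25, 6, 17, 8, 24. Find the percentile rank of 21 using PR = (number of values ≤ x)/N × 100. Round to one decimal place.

70.0

N = 10.
Strictly below 21: 6. Equal to 21: 1.
PR = 7/10 × 100 = 70.0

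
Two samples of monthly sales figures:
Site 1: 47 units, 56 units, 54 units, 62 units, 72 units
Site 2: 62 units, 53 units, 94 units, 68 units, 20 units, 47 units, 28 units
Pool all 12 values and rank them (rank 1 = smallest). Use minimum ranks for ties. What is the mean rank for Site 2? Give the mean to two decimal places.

Sorted (ascending): 20, 28, 47, 47, 53, 54, 56, 62, 62, 68, 72, 94
The 2 values of 47 occupy positions 3–4 → each gets rank 3.
The 2 values of 62 occupy positions 8–9 → each gets rank 8.
Site 2 values → pooled ranks: 62→8, 53→5, 94→12, 68→10, 20→1, 47→3, 28→2
Mean rank = (8 + 5 + 12 + 10 + 1 + 3 + 2) / 7 = 5.86

5.86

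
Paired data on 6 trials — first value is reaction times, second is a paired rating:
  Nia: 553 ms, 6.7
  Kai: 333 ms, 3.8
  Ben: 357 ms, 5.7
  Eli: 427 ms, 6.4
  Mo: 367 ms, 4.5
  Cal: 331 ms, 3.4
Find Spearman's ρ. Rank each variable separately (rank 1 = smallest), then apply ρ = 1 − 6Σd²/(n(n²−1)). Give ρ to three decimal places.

Ranks of variable 1: 6, 2, 3, 5, 4, 1
Ranks of variable 2: 6, 2, 4, 5, 3, 1
d = r₁ − r₂: 0, 0, -1, 0, 1, 0
d²: 0, 0, 1, 0, 1, 0; Σd² = 2
ρ = 1 − 6·2/(6·35) = 1 − 12/210 = 0.943

0.943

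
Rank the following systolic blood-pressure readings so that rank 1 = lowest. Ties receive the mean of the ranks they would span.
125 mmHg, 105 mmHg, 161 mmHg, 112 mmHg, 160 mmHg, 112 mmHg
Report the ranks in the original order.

Sorted (ascending): 105, 112, 112, 125, 160, 161
The 2 values of 112 occupy positions 2–3 → average rank (2+3)/2 = 2.5.

4, 1, 6, 2.5, 5, 2.5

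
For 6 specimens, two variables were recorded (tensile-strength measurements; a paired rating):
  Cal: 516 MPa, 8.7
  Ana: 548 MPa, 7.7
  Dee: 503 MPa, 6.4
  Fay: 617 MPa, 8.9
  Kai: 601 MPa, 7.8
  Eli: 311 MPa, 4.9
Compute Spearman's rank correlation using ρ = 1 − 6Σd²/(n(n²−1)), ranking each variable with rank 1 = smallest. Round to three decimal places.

0.829

Ranks of variable 1: 3, 4, 2, 6, 5, 1
Ranks of variable 2: 5, 3, 2, 6, 4, 1
d = r₁ − r₂: -2, 1, 0, 0, 1, 0
d²: 4, 1, 0, 0, 1, 0; Σd² = 6
ρ = 1 − 6·6/(6·35) = 1 − 36/210 = 0.829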